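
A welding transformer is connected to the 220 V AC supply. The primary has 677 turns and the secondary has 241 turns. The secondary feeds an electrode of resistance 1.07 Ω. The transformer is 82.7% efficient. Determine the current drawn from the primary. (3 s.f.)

I_p ≈ 31.5 A

V_s = 220 × 241/677 = 78.316 V.
I_s = V_s/R = 78.316/1.07 = 73.193 A.
P_out = V_s I_s = 78.316 × 73.193 = 5732.2 W.
P_in = P_out/η = 5732.2/0.827 = 6931.3 W.
I_p = P_in/V_p = 6931.3/220 = 31.5 A.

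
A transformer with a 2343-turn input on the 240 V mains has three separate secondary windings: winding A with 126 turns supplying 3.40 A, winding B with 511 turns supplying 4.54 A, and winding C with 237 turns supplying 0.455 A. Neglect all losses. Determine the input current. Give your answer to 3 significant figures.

V_A = 240 × 126/2343 = 12.907 V; V_B = 240 × 511/2343 = 52.343 V; V_C = 240 × 237/2343 = 24.277 V.
P_out = V_A I_A + V_B I_B + V_C I_C = 12.907×3.40 + 52.343×4.54 + 24.277×0.455 = 43.882 + 237.64 + 11.046 = 292.57 W.
Ideal ⇒ P_in = P_out, so I_in = P_out/V_in = 292.57/240 = 1.22 A.

I_in ≈ 1.22 A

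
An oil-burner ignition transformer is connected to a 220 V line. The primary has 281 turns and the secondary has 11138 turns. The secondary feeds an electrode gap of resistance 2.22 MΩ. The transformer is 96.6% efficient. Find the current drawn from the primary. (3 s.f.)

V_s = 220 × 11138/281 = 8720.1 V.
I_s = V_s/R = 8720.1/(2.22×10^6) = 0.0039280 A.
P_out = V_s I_s = 8720.1 × 0.0039280 = 34.253 W.
P_in = P_out/η = 34.253/0.966 = 35.458 W.
I_p = P_in/V_p = 35.458/220 = 0.161 A.

I_p ≈ 0.161 A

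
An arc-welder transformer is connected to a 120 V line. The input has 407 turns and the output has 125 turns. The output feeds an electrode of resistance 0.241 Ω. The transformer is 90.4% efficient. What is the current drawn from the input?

V_out = 120 × 125/407 = 36.855 V.
I_out = V_out/R = 36.855/0.241 = 152.93 A.
P_out = V_out I_out = 36.855 × 152.93 = 5636.1 W.
P_in = P_out/η = 5636.1/0.904 = 6234.6 W.
I_in = P_in/V_in = 6234.6/120 = 52.0 A.

I_in ≈ 52.0 A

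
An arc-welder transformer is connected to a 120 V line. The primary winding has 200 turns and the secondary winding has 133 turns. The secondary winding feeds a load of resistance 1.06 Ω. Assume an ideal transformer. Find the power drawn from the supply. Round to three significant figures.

P ≈ 6010 W

V_s = V_p × N_s/N_p = 120 × 133/200 = 79.800 V.
I_s = V_s/R = 79.800/1.06 = 75.283 A.
I_p = I_s × N_s/N_p = 75.283 × 133/200 = 50.063 A.
P = V_p I_p = 120 × 50.063 = 6010 W.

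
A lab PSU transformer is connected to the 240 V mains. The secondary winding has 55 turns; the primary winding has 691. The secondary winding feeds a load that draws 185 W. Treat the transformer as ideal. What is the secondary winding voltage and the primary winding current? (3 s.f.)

V_s = V_p × N_s/N_p = 240 × 55/691 = 19.103 V.
I_s = P/V_s = 185/19.103 = 9.6845 A.
I_p = I_s × N_s/N_p = 9.6845 × 55/691 = 0.771 A.

V_s ≈ 19.1 V, I_p ≈ 0.771 A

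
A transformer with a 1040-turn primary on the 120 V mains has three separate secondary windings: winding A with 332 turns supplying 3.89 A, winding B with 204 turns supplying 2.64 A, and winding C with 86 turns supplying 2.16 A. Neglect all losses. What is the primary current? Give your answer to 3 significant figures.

I_p ≈ 1.94 A

V_A = 120 × 332/1040 = 38.308 V; V_B = 120 × 204/1040 = 23.538 V; V_C = 120 × 86/1040 = 9.9231 V.
P_out = V_A I_A + V_B I_B + V_C I_C = 38.308×3.89 + 23.538×2.64 + 9.9231×2.16 = 149.02 + 62.142 + 21.434 = 232.59 W.
Ideal ⇒ P_in = P_out, so I_p = P_out/V_p = 232.59/120 = 1.94 A.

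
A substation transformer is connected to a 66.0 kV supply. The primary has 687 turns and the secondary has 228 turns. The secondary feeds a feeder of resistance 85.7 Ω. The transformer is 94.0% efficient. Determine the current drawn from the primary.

I_p ≈ 90.2 A

V_s = 66000 × 228/687 = 21904 V.
I_s = V_s/R = 21904/85.7 = 255.59 A.
P_out = V_s I_s = 21904 × 255.59 = 5.5984×10^6 W.
P_in = P_out/η = 5.5984×10^6/0.940 = 5.9557×10^6 W.
I_p = P_in/V_p = 5.9557×10^6/66000 = 90.2 A.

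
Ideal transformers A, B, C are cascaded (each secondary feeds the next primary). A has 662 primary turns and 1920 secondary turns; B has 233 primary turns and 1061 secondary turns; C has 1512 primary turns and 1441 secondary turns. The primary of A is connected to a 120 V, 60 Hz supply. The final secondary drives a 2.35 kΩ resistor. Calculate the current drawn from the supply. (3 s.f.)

After A: V = 120.00 × 1920/662 = 348.04 V.
After B: V = 348.04 × 1061/233 = 1584.8 V.
After C: V = 1584.8 × 1441/1512 = 1510.4 V.
I_load = 1510.4/2350 = 0.64273 A, so P_out = 1510.4 × 0.64273 = 970.79 W.
All ideal ⇒ P_in = P_out, so I_supply = 970.79/120 = 8.09 A.

I_supply ≈ 8.09 A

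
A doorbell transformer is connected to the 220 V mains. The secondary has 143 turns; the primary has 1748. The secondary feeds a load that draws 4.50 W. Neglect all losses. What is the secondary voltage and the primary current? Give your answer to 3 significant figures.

V_s = V_p × N_s/N_p = 220 × 143/1748 = 17.998 V.
I_s = P/V_s = 4.50/17.998 = 0.25003 A.
I_p = I_s × N_s/N_p = 0.25003 × 143/1748 = 0.0205 A.

V_s ≈ 18.0 V, I_p ≈ 0.0205 A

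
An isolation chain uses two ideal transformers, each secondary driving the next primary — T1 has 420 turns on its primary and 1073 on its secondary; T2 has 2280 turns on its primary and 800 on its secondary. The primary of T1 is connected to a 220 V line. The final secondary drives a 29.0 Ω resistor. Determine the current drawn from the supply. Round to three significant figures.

Secondary of T1: V = 220.00 × 1073/420 = 562.05 V.
Secondary of T2: V = 562.05 × 800/2280 = 197.21 V.
I_load = 197.21/29.0 = 6.8003 A, so P_out = 197.21 × 6.8003 = 1341.1 W.
All ideal ⇒ P_in = P_out, so I_supply = 1341.1/220 = 6.10 A.

I_supply ≈ 6.10 A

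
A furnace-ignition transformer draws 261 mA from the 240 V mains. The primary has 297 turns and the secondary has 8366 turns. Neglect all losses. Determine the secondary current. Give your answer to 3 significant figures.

I_s ≈ 0.00927 A

I_s/I_p = N_p/N_s, so I_s = 0.261 × 297/8366 = 0.00927 A.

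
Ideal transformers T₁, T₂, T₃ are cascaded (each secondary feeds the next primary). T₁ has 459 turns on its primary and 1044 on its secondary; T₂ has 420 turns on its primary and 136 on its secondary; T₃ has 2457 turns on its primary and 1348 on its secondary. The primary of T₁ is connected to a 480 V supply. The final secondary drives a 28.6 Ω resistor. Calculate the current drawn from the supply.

After T₁: V = 480.00 × 1044/459 = 1091.8 V.
After T₂: V = 1091.8 × 136/420 = 353.52 V.
After T₃: V = 353.52 × 1348/2457 = 193.96 V.
I_load = 193.96/28.6 = 6.7817 A, so P_out = 193.96 × 6.7817 = 1315.3 W.
All ideal ⇒ P_in = P_out, so I_supply = 1315.3/480 = 2.74 A.

I_supply ≈ 2.74 A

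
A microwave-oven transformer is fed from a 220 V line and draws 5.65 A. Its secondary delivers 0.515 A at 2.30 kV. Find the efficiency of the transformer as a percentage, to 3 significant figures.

η ≈ 95.3%

P_in = 220 × 5.65 = 1243.00 W.
P_out = 2300 × 0.515 = 1184.50 W.
η = P_out/P_in = 1184.50/1243.00 = 0.953.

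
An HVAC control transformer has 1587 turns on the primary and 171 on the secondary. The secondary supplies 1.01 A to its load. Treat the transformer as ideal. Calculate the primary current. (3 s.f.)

I_p ≈ 0.109 A

For an ideal transformer I_p/I_s = N_s/N_p, so I_p = 1.01 × 171/1587 = 0.109 A.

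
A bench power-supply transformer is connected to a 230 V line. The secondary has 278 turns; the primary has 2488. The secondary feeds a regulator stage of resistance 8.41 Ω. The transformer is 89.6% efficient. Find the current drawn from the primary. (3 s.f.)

I_p ≈ 0.381 A

V_s = 230 × 278/2488 = 25.699 V.
I_s = V_s/R = 25.699/8.41 = 3.0558 A.
P_out = V_s I_s = 25.699 × 3.0558 = 78.532 W.
P_in = P_out/η = 78.532/0.896 = 87.648 W.
I_p = P_in/V_p = 87.648/230 = 0.381 A.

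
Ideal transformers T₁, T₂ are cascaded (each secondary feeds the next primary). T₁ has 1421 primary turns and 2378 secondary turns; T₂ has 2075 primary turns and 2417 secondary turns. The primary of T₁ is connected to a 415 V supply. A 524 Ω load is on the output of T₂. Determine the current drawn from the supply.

After T₁: V = 415.00 × 2378/1421 = 694.49 V.
After T₂: V = 694.49 × 2417/2075 = 808.96 V.
I_load = 808.96/524 = 1.5438 A, so P_out = 808.96 × 1.5438 = 1248.9 W.
All ideal ⇒ P_in = P_out, so I_supply = 1248.9/415 = 3.01 A.

I_supply ≈ 3.01 A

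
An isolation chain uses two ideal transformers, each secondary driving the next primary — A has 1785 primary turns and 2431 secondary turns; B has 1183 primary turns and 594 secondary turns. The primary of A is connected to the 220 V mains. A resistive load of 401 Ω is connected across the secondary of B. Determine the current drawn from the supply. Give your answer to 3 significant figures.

I_supply ≈ 0.257 A

Secondary of A: V = 220.00 × 2431/1785 = 299.62 V.
Secondary of B: V = 299.62 × 594/1183 = 150.44 V.
I_load = 150.44/401 = 0.37517 A, so P_out = 150.44 × 0.37517 = 56.441 W.
All ideal ⇒ P_in = P_out, so I_supply = 56.441/220 = 0.257 A.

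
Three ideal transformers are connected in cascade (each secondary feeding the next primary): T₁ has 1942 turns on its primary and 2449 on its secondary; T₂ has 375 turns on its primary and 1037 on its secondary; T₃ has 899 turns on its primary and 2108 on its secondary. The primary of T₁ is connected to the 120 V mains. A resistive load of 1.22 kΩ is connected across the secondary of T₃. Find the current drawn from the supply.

I_supply ≈ 6.58 A

After T₁: V = 120.00 × 2449/1942 = 151.33 V.
After T₂: V = 151.33 × 1037/375 = 418.47 V.
After T₃: V = 418.47 × 2108/899 = 981.25 V.
I_load = 981.25/1220 = 0.80430 A, so P_out = 981.25 × 0.80430 = 789.22 W.
All ideal ⇒ P_in = P_out, so I_supply = 789.22/120 = 6.58 A.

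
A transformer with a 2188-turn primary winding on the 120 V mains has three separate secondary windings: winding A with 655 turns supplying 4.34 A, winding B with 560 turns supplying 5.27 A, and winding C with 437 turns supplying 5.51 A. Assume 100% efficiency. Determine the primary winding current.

I_p ≈ 3.75 A

V_A = 120 × 655/2188 = 35.923 V; V_B = 120 × 560/2188 = 30.713 V; V_C = 120 × 437/2188 = 23.967 V.
P_out = V_A I_A + V_B I_B + V_C I_C = 35.923×4.34 + 30.713×5.27 + 23.967×5.51 = 155.91 + 161.86 + 132.06 = 449.82 W.
Ideal ⇒ P_in = P_out, so I_p = P_out/V_p = 449.82/120 = 3.75 A.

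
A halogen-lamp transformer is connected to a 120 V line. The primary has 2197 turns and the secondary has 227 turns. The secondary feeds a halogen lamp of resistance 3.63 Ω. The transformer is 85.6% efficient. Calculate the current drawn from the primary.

V_s = 120 × 227/2197 = 12.399 V.
I_s = V_s/R = 12.399/3.63 = 3.4156 A.
P_out = V_s I_s = 12.399 × 3.4156 = 42.349 W.
P_in = P_out/η = 42.349/0.856 = 49.474 W.
I_p = P_in/V_p = 49.474/120 = 0.412 A.

I_p ≈ 0.412 A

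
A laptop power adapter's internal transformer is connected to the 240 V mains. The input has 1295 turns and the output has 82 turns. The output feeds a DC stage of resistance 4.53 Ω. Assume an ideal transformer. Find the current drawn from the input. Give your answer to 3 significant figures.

V_out = V_in × N_out/N_in = 240 × 82/1295 = 15.197 V.
I_out = V_out/R = 15.197/4.53 = 3.3547 A.
For an ideal transformer I_in N_in = I_out N_out, so I_in = 3.3547 × 82/1295 = 0.212 A.

I_in ≈ 0.212 A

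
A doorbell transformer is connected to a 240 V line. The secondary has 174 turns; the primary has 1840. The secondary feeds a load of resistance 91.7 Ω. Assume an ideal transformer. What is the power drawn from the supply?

V_s = V_p × N_s/N_p = 240 × 174/1840 = 22.696 V.
I_s = V_s/R = 22.696/91.7 = 0.24750 A.
I_p = I_s × N_s/N_p = 0.24750 × 174/1840 = 0.023405 A.
P = V_p I_p = 240 × 0.023405 = 5.62 W.

P ≈ 5.62 W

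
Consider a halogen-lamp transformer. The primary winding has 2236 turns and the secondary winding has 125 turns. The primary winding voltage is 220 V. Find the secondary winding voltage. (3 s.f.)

V_s/V_p = N_s/N_p, so V_s = 220 × 125/2236 = 12.3 V.

V_s ≈ 12.3 V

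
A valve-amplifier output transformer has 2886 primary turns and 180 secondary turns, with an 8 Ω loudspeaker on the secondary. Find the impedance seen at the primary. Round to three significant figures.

Z_p = (N_p/N_s)² × Z_s = (2886/180)² × 8 = 2060 Ω.

Z_p ≈ 2060 Ω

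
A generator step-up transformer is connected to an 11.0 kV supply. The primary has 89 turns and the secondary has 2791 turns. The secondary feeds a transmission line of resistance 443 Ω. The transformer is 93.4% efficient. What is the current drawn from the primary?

V_s = 11000 × 2791/89 = 344960 V.
I_s = V_s/R = 344960/443 = 778.68 A.
P_out = V_s I_s = 344960 × 778.68 = 2.6861×10^8 W.
P_in = P_out/η = 2.6861×10^8/0.934 = 2.8759×10^8 W.
I_p = P_in/V_p = 2.8759×10^8/11000 = 26100 A.

I_p ≈ 26100 A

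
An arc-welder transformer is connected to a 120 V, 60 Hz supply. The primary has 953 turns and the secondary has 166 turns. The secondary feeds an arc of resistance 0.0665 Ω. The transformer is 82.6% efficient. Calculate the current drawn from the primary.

V_s = 120 × 166/953 = 20.902 V.
I_s = V_s/R = 20.902/0.0665 = 314.32 A.
P_out = V_s I_s = 20.902 × 314.32 = 6570.1 W.
P_in = P_out/η = 6570.1/0.826 = 7954.1 W.
I_p = P_in/V_p = 7954.1/120 = 66.3 A.

I_p ≈ 66.3 A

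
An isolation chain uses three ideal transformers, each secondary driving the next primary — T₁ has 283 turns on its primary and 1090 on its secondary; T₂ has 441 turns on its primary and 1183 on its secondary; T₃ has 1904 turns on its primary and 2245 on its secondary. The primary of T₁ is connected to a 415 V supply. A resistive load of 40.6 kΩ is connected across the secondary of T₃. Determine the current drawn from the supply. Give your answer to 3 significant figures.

Secondary of T₁: V = 415.00 × 1090/283 = 1598.4 V.
Secondary of T₂: V = 1598.4 × 1183/441 = 4287.8 V.
Secondary of T₃: V = 4287.8 × 2245/1904 = 5055.7 V.
I_load = 5055.7/40600 = 0.12453 A, so P_out = 5055.7 × 0.12453 = 629.57 W.
All ideal ⇒ P_in = P_out, so I_supply = 629.57/415 = 1.52 A.

I_supply ≈ 1.52 A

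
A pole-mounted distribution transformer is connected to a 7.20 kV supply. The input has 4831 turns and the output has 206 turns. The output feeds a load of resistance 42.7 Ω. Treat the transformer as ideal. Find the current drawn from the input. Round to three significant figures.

V_out = V_in × N_out/N_in = 7200 × 206/4831 = 307.02 V.
I_out = V_out/R = 307.02/42.7 = 7.1901 A.
For an ideal transformer I_in N_in = I_out N_out, so I_in = 7.1901 × 206/4831 = 0.307 A.

I_in ≈ 0.307 A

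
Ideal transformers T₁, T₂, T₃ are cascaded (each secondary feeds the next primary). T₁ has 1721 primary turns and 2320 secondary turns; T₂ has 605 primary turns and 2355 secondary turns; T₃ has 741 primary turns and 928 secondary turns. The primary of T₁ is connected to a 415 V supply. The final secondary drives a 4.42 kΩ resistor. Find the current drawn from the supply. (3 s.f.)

I_supply ≈ 4.05 A

After T₁: V = 415.00 × 2320/1721 = 559.44 V.
After T₂: V = 559.44 × 2355/605 = 2177.7 V.
After T₃: V = 2177.7 × 928/741 = 2727.2 V.
I_load = 2727.2/4420 = 0.61702 A, so P_out = 2727.2 × 0.61702 = 1682.7 W.
All ideal ⇒ P_in = P_out, so I_supply = 1682.7/415 = 4.05 A.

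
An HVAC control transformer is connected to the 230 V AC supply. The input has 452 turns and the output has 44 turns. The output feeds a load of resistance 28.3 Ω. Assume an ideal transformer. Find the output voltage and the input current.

V_out = V_in × N_out/N_in = 230 × 44/452 = 22.389 V.
I_out = V_out/R = 22.389/28.3 = 0.79114 A.
I_in = I_out × N_out/N_in = 0.79114 × 44/452 = 0.0770 A.

V_out ≈ 22.4 V, I_in ≈ 0.0770 A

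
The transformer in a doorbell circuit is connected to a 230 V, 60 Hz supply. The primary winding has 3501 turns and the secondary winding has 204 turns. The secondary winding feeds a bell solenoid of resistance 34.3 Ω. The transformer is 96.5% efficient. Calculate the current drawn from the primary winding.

V_s = 230 × 204/3501 = 13.402 V.
I_s = V_s/R = 13.402/34.3 = 0.39073 A.
P_out = V_s I_s = 13.402 × 0.39073 = 5.2365 W.
P_in = P_out/η = 5.2365/0.965 = 5.4264 W.
I_p = P_in/V_p = 5.4264/230 = 0.0236 A.

I_p ≈ 0.0236 A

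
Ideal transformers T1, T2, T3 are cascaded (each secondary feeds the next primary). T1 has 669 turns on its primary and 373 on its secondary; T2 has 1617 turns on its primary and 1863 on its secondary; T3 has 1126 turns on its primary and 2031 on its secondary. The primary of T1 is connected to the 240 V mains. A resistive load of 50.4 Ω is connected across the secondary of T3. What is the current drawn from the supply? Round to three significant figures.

I_supply ≈ 6.39 A

Secondary of T1: V = 240.00 × 373/669 = 133.81 V.
Secondary of T2: V = 133.81 × 1863/1617 = 154.17 V.
Secondary of T3: V = 154.17 × 2031/1126 = 278.08 V.
I_load = 278.08/50.4 = 5.5174 A, so P_out = 278.08 × 5.5174 = 1534.3 W.
All ideal ⇒ P_in = P_out, so I_supply = 1534.3/240 = 6.39 A.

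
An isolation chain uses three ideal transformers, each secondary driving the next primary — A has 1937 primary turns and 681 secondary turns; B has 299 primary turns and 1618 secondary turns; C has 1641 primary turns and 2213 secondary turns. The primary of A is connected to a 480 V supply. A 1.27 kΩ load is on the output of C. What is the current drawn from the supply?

Secondary of A: V = 480.00 × 681/1937 = 168.76 V.
Secondary of B: V = 168.76 × 1618/299 = 913.20 V.
Secondary of C: V = 913.20 × 2213/1641 = 1231.5 V.
I_load = 1231.5/1270 = 0.96970 A, so P_out = 1231.5 × 0.96970 = 1194.2 W.
All ideal ⇒ P_in = P_out, so I_supply = 1194.2/480 = 2.49 A.

I_supply ≈ 2.49 A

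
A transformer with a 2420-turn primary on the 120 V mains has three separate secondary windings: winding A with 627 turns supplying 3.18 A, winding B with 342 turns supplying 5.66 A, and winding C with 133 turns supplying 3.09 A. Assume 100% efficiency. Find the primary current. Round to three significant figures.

V_A = 120 × 627/2420 = 31.091 V; V_B = 120 × 342/2420 = 16.959 V; V_C = 120 × 133/2420 = 6.5950 V.
P_out = V_A I_A + V_B I_B + V_C I_C = 31.091×3.18 + 16.959×5.66 + 6.5950×3.09 = 98.869 + 95.986 + 20.379 = 215.23 W.
Ideal ⇒ P_in = P_out, so I_p = P_out/V_p = 215.23/120 = 1.79 A.

I_p ≈ 1.79 A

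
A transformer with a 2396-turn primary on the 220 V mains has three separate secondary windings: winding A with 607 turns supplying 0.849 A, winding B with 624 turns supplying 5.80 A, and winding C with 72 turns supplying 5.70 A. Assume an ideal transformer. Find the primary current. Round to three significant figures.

I_p ≈ 1.90 A

V_A = 220 × 607/2396 = 55.735 V; V_B = 220 × 624/2396 = 57.295 V; V_C = 220 × 72/2396 = 6.6110 V.
P_out = V_A I_A + V_B I_B + V_C I_C = 55.735×0.849 + 57.295×5.80 + 6.6110×5.70 = 47.319 + 332.31 + 37.683 = 417.32 W.
Ideal ⇒ P_in = P_out, so I_p = P_out/V_p = 417.32/220 = 1.90 A.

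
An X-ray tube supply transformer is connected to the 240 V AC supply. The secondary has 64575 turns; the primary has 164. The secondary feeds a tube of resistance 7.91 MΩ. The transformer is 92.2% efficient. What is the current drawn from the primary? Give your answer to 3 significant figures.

I_p ≈ 5.10 A

V_s = 240 × 64575/164 = 94500 V.
I_s = V_s/R = 94500/(7.91×10^6) = 0.011947 A.
P_out = V_s I_s = 94500 × 0.011947 = 1129.0 W.
P_in = P_out/η = 1129.0/0.922 = 1224.5 W.
I_p = P_in/V_p = 1224.5/240 = 5.10 A.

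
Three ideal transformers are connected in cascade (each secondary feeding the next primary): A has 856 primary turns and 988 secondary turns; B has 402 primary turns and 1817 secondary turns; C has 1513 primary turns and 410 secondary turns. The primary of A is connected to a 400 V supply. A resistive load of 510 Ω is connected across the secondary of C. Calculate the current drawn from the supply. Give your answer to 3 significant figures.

I_supply ≈ 1.57 A

Secondary of A: V = 400.00 × 988/856 = 461.68 V.
Secondary of B: V = 461.68 × 1817/402 = 2086.8 V.
Secondary of C: V = 2086.8 × 410/1513 = 565.48 V.
I_load = 565.48/510 = 1.1088 A, so P_out = 565.48 × 1.1088 = 626.99 W.
All ideal ⇒ P_in = P_out, so I_supply = 626.99/400 = 1.57 A.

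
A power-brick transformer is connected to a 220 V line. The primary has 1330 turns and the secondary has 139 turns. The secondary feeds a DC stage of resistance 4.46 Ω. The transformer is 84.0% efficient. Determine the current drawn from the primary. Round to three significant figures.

I_p ≈ 0.641 A

V_s = 220 × 139/1330 = 22.992 V.
I_s = V_s/R = 22.992/4.46 = 5.1553 A.
P_out = V_s I_s = 22.992 × 5.1553 = 118.53 W.
P_in = P_out/η = 118.53/0.840 = 141.11 W.
I_p = P_in/V_p = 141.11/220 = 0.641 A.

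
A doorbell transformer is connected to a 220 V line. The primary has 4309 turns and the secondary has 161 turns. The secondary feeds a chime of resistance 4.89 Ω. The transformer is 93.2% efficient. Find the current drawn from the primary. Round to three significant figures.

I_p ≈ 0.0674 A

V_s = 220 × 161/4309 = 8.2200 V.
I_s = V_s/R = 8.2200/4.89 = 1.6810 A.
P_out = V_s I_s = 8.2200 × 1.6810 = 13.818 W.
P_in = P_out/η = 13.818/0.932 = 14.826 W.
I_p = P_in/V_p = 14.826/220 = 0.0674 A.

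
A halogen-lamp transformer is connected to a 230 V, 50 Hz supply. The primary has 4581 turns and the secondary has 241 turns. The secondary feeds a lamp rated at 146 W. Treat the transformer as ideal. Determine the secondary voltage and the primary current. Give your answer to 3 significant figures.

V_s = V_p × N_s/N_p = 230 × 241/4581 = 12.100 V.
I_s = P/V_s = 146/12.100 = 12.066 A.
I_p = I_s × N_s/N_p = 12.066 × 241/4581 = 0.635 A.

V_s ≈ 12.1 V, I_p ≈ 0.635 A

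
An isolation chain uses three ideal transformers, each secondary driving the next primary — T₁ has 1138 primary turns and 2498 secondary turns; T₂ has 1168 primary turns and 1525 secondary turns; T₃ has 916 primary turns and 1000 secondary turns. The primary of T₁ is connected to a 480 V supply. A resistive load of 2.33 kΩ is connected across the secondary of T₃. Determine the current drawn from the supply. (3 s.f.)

Secondary of T₁: V = 480.00 × 2498/1138 = 1053.6 V.
Secondary of T₂: V = 1053.6 × 1525/1168 = 1375.7 V.
Secondary of T₃: V = 1375.7 × 1000/916 = 1501.8 V.
I_load = 1501.8/2330 = 0.64457 A, so P_out = 1501.8 × 0.64457 = 968.03 W.
All ideal ⇒ P_in = P_out, so I_supply = 968.03/480 = 2.02 A.

I_supply ≈ 2.02 A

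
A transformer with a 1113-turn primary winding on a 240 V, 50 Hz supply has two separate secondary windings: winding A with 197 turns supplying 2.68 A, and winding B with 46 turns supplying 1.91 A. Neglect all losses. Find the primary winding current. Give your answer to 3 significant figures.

I_p ≈ 0.553 A

V_A = 240 × 197/1113 = 42.480 V; V_B = 240 × 46/1113 = 9.9191 V.
P_out = V_A I_A + V_B I_B = 42.480×2.68 + 9.9191×1.91 = 113.85 + 18.946 = 132.79 W.
Ideal ⇒ P_in = P_out, so I_p = P_out/V_p = 132.79/240 = 0.553 A.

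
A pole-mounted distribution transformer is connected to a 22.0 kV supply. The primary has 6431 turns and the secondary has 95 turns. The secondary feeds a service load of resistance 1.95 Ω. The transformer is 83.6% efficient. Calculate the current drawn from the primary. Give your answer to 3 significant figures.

I_p ≈ 2.94 A

V_s = 22000 × 95/6431 = 324.99 V.
I_s = V_s/R = 324.99/1.95 = 166.66 A.
P_out = V_s I_s = 324.99 × 166.66 = 54163 W.
P_in = P_out/η = 54163/0.836 = 64788 W.
I_p = P_in/V_p = 64788/22000 = 2.94 A.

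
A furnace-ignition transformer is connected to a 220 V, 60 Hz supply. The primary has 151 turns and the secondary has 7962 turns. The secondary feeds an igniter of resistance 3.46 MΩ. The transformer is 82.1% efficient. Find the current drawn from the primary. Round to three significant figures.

V_s = 220 × 7962/151 = 11600 V.
I_s = V_s/R = 11600/(3.46×10^6) = 0.0033527 A.
P_out = V_s I_s = 11600 × 0.0033527 = 38.892 W.
P_in = P_out/η = 38.892/0.821 = 47.371 W.
I_p = P_in/V_p = 47.371/220 = 0.215 A.

I_p ≈ 0.215 A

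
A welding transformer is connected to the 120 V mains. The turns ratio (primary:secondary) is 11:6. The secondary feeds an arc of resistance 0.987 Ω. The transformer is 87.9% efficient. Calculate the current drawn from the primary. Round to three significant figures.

V_s = 120 × 6/11 = 65.455 V.
I_s = V_s/R = 65.455/0.987 = 66.317 A.
P_out = V_s I_s = 65.455 × 66.317 = 4340.7 W.
P_in = P_out/η = 4340.7/0.879 = 4938.3 W.
I_p = P_in/V_p = 4938.3/120 = 41.2 A.

I_p ≈ 41.2 A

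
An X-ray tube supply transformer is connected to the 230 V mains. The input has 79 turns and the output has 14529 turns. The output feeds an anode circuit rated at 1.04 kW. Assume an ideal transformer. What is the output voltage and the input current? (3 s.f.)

V_out ≈ 42300 V, I_in ≈ 4.52 A

V_out = V_in × N_out/N_in = 230 × 14529/79 = 42300 V.
I_out = P/V_out = 1040/42300 = 0.024587 A.
I_in = I_out × N_out/N_in = 0.024587 × 14529/79 = 4.52 A.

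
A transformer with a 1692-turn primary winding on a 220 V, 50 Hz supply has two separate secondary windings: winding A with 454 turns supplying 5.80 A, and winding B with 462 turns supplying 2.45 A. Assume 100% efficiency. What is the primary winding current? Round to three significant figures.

I_p ≈ 2.23 A

V_A = 220 × 454/1692 = 59.031 V; V_B = 220 × 462/1692 = 60.071 V.
P_out = V_A I_A + V_B I_B = 59.031×5.80 + 60.071×2.45 = 342.38 + 147.17 = 489.55 W.
Ideal ⇒ P_in = P_out, so I_p = P_out/V_p = 489.55/220 = 2.23 A.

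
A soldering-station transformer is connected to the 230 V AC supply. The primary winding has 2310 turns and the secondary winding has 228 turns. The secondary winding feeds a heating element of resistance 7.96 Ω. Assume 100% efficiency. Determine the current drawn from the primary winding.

I_p ≈ 0.281 A

V_s = V_p × N_s/N_p = 230 × 228/2310 = 22.701 V.
I_s = V_s/R = 22.701/7.96 = 2.8519 A.
For an ideal transformer I_p N_p = I_s N_s, so I_p = 2.8519 × 228/2310 = 0.281 A.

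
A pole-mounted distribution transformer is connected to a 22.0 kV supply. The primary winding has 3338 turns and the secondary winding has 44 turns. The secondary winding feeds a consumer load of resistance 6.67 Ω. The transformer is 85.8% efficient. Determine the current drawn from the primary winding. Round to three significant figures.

V_s = 22000 × 44/3338 = 289.99 V.
I_s = V_s/R = 289.99/6.67 = 43.477 A.
P_out = V_s I_s = 289.99 × 43.477 = 12608 W.
P_in = P_out/η = 12608/0.858 = 14695 W.
I_p = P_in/V_p = 14695/22000 = 0.668 A.

I_p ≈ 0.668 A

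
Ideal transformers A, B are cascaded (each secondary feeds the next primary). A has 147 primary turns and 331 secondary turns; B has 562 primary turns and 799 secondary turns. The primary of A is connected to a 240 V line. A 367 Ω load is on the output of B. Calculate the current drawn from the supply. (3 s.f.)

After A: V = 240.00 × 331/147 = 540.41 V.
After B: V = 540.41 × 799/562 = 768.30 V.
I_load = 768.30/367 = 2.0935 A, so P_out = 768.30 × 2.0935 = 1608.4 W.
All ideal ⇒ P_in = P_out, so I_supply = 1608.4/240 = 6.70 A.

I_supply ≈ 6.70 A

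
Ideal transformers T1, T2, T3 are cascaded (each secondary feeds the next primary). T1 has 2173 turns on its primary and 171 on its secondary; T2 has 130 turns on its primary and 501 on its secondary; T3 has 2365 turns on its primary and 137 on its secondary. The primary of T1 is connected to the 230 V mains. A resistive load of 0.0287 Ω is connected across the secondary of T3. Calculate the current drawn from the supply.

After T1: V = 230.00 × 171/2173 = 18.099 V.
After T2: V = 18.099 × 501/130 = 69.752 V.
After T3: V = 69.752 × 137/2365 = 4.0406 V.
I_load = 4.0406/0.0287 = 140.79 A, so P_out = 4.0406 × 140.79 = 568.87 W.
All ideal ⇒ P_in = P_out, so I_supply = 568.87/230 = 2.47 A.

I_supply ≈ 2.47 A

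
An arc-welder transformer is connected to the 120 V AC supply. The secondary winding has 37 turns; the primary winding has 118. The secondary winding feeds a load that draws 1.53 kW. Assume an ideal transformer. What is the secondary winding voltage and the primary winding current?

V_s ≈ 37.6 V, I_p ≈ 12.8 A

V_s = V_p × N_s/N_p = 120 × 37/118 = 37.627 V.
I_s = P/V_s = 1530/37.627 = 40.662 A.
I_p = I_s × N_s/N_p = 40.662 × 37/118 = 12.8 A.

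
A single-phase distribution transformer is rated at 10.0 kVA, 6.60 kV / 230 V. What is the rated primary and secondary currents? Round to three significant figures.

I_p ≈ 1.52 A, I_s ≈ 43.5 A

I_p = S/V_p = 10000/6600 = 1.52 A.
I_s = S/V_s = 10000/230 = 43.5 A.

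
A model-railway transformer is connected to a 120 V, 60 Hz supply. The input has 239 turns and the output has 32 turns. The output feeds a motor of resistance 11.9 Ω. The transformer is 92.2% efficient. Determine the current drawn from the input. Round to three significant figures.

V_out = 120 × 32/239 = 16.067 V.
I_out = V_out/R = 16.067/11.9 = 1.3502 A.
P_out = V_out I_out = 16.067 × 1.3502 = 21.693 W.
P_in = P_out/η = 21.693/0.922 = 23.528 W.
I_in = P_in/V_in = 23.528/120 = 0.196 A.

I_in ≈ 0.196 A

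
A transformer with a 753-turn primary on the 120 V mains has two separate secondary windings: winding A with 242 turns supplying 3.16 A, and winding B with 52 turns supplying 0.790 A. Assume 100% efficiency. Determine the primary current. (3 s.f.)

I_p ≈ 1.07 A

V_A = 120 × 242/753 = 38.566 V; V_B = 120 × 52/753 = 8.2869 V.
P_out = V_A I_A + V_B I_B = 38.566×3.16 + 8.2869×0.790 = 121.87 + 6.5466 = 128.41 W.
Ideal ⇒ P_in = P_out, so I_p = P_out/V_p = 128.41/120 = 1.07 A.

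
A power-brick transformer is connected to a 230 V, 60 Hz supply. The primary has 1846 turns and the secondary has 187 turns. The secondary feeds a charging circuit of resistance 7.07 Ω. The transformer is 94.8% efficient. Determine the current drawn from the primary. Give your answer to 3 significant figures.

V_s = 230 × 187/1846 = 23.299 V.
I_s = V_s/R = 23.299/7.07 = 3.2955 A.
P_out = V_s I_s = 23.299 × 3.2955 = 76.781 W.
P_in = P_out/η = 76.781/0.948 = 80.993 W.
I_p = P_in/V_p = 80.993/230 = 0.352 A.

I_p ≈ 0.352 A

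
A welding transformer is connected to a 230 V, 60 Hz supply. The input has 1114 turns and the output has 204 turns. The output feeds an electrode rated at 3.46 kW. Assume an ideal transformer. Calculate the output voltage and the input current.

V_out ≈ 42.1 V, I_in ≈ 15.0 A

V_out = V_in × N_out/N_in = 230 × 204/1114 = 42.118 V.
I_out = P/V_out = 3460/42.118 = 82.149 A.
I_in = I_out × N_out/N_in = 82.149 × 204/1114 = 15.0 A.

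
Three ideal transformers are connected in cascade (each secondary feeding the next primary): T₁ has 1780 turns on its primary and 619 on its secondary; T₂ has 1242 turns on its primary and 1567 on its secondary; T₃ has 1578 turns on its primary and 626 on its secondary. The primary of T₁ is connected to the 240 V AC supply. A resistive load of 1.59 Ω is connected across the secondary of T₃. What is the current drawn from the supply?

I_supply ≈ 4.57 A

Secondary of T₁: V = 240.00 × 619/1780 = 83.461 V.
Secondary of T₂: V = 83.461 × 1567/1242 = 105.30 V.
Secondary of T₃: V = 105.30 × 626/1578 = 41.773 V.
I_load = 41.773/1.59 = 26.272 A, so P_out = 41.773 × 26.272 = 1097.5 W.
All ideal ⇒ P_in = P_out, so I_supply = 1097.5/240 = 4.57 A.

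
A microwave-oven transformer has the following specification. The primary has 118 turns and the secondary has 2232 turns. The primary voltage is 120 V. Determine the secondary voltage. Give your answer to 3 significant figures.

V_s/V_p = N_s/N_p, so V_s = 120 × 2232/118 = 2270 V.

V_s ≈ 2270 V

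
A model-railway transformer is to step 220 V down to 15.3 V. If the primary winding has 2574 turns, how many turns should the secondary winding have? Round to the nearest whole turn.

N_s/N_p = V_s/V_p, so N_s = 2574 × 15.3/220 = 179.0 ≈ 179 turns.

N_s = 179 turns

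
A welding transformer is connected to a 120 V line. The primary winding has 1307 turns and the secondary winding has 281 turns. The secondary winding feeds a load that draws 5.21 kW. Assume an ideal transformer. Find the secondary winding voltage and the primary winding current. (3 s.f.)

V_s = V_p × N_s/N_p = 120 × 281/1307 = 25.800 V.
I_s = P/V_s = 5210/25.800 = 201.94 A.
I_p = I_s × N_s/N_p = 201.94 × 281/1307 = 43.4 A.

V_s ≈ 25.8 V, I_p ≈ 43.4 A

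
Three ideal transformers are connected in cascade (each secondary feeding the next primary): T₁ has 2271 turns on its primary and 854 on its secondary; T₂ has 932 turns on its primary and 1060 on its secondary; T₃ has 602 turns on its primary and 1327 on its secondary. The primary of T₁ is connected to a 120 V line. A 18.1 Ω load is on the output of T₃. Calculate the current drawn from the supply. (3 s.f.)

Secondary of T₁: V = 120.00 × 854/2271 = 45.125 V.
Secondary of T₂: V = 45.125 × 1060/932 = 51.323 V.
Secondary of T₃: V = 51.323 × 1327/602 = 113.13 V.
I_load = 113.13/18.1 = 6.2504 A, so P_out = 113.13 × 6.2504 = 707.12 W.
All ideal ⇒ P_in = P_out, so I_supply = 707.12/120 = 5.89 A.

I_supply ≈ 5.89 A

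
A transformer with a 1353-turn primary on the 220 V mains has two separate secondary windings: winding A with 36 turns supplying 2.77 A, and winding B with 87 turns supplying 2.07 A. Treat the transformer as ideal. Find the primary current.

I_p ≈ 0.207 A

V_A = 220 × 36/1353 = 5.8537 V; V_B = 220 × 87/1353 = 14.146 V.
P_out = V_A I_A + V_B I_B = 5.8537×2.77 + 14.146×2.07 = 16.215 + 29.283 = 45.498 W.
Ideal ⇒ P_in = P_out, so I_p = P_out/V_p = 45.498/220 = 0.207 A.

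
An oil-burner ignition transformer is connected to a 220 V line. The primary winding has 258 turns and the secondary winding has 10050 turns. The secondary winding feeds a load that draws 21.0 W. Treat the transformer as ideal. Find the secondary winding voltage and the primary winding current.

V_s = V_p × N_s/N_p = 220 × 10050/258 = 8569.8 V.
I_s = P/V_s = 21.0/8569.8 = 0.0024505 A.
I_p = I_s × N_s/N_p = 0.0024505 × 10050/258 = 0.0955 A.

V_s ≈ 8570 V, I_p ≈ 0.0955 A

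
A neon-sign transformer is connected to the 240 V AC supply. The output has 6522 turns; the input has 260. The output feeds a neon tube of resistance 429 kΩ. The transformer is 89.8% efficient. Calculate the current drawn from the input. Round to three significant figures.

V_out = 240 × 6522/260 = 6020.3 V.
I_out = V_out/R = 6020.3/429000 = 0.014033 A.
P_out = V_out I_out = 6020.3 × 0.014033 = 84.485 W.
P_in = P_out/η = 84.485/0.898 = 94.081 W.
I_in = P_in/V_in = 94.081/240 = 0.392 A.

I_in ≈ 0.392 A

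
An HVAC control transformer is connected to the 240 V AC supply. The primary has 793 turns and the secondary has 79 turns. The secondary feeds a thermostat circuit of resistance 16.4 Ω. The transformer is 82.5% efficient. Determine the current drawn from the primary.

V_s = 240 × 79/793 = 23.909 V.
I_s = V_s/R = 23.909/16.4 = 1.4579 A.
P_out = V_s I_s = 23.909 × 1.4579 = 34.857 W.
P_in = P_out/η = 34.857/0.825 = 42.251 W.
I_p = P_in/V_p = 42.251/240 = 0.176 A.

I_p ≈ 0.176 A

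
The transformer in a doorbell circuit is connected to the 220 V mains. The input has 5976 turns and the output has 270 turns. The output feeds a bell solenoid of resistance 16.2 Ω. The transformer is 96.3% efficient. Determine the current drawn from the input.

V_out = 220 × 270/5976 = 9.9398 V.
I_out = V_out/R = 9.9398/16.2 = 0.61357 A.
P_out = V_out I_out = 9.9398 × 0.61357 = 6.0987 W.
P_in = P_out/η = 6.0987/0.963 = 6.3330 W.
I_in = P_in/V_in = 6.3330/220 = 0.0288 A.

I_in ≈ 0.0288 A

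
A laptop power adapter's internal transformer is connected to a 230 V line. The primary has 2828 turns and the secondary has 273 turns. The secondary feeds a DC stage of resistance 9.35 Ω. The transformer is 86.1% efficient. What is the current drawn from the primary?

I_p ≈ 0.266 A

V_s = 230 × 273/2828 = 22.203 V.
I_s = V_s/R = 22.203/9.35 = 2.3746 A.
P_out = V_s I_s = 22.203 × 2.3746 = 52.724 W.
P_in = P_out/η = 52.724/0.861 = 61.236 W.
I_p = P_in/V_p = 61.236/230 = 0.266 A.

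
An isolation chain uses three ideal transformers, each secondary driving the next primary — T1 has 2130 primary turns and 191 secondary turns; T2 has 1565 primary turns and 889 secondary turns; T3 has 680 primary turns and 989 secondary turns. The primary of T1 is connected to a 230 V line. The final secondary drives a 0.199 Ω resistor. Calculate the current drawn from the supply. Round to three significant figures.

I_supply ≈ 6.34 A

After T1: V = 230.00 × 191/2130 = 20.624 V.
After T2: V = 20.624 × 889/1565 = 11.716 V.
After T3: V = 11.716 × 989/680 = 17.039 V.
I_load = 17.039/0.199 = 85.626 A, so P_out = 17.039 × 85.626 = 1459.0 W.
All ideal ⇒ P_in = P_out, so I_supply = 1459.0/230 = 6.34 A.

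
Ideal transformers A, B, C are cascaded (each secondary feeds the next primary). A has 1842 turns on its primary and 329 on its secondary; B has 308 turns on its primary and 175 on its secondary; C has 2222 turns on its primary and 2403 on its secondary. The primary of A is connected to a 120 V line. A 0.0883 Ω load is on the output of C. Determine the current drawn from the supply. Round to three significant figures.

I_supply ≈ 16.4 A

Secondary of A: V = 120.00 × 329/1842 = 21.433 V.
Secondary of B: V = 21.433 × 175/308 = 12.178 V.
Secondary of C: V = 12.178 × 2403/2222 = 13.170 V.
I_load = 13.170/0.0883 = 149.15 A, so P_out = 13.170 × 149.15 = 1964.3 W.
All ideal ⇒ P_in = P_out, so I_supply = 1964.3/120 = 16.4 A.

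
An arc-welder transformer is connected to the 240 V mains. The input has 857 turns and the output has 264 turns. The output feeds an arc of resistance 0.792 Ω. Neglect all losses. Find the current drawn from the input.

I_in ≈ 28.8 A

V_out = V_in × N_out/N_in = 240 × 264/857 = 73.932 V.
I_out = V_out/R = 73.932/0.792 = 93.349 A.
For an ideal transformer I_in N_in = I_out N_out, so I_in = 93.349 × 264/857 = 28.8 A.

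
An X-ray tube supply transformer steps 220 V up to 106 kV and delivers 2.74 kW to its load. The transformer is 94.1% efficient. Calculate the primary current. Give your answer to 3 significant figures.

I_p ≈ 13.2 A

P_in = P_out/η = 2740/0.941 = 2911.8 W.
I_p = P_in/V_p = 2911.8/220 = 13.2 A.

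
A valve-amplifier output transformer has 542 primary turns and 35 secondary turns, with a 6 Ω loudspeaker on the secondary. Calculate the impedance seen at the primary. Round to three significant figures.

Z_p ≈ 1440 Ω

Z_p = (N_p/N_s)² × Z_s = (542/35)² × 6 = 1440 Ω.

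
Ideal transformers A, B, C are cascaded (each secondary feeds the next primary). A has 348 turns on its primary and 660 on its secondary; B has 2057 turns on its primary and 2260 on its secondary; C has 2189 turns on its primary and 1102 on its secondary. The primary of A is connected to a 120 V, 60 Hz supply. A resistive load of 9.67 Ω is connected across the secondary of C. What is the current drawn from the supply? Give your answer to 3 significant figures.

After A: V = 120.00 × 660/348 = 227.59 V.
After B: V = 227.59 × 2260/2057 = 250.05 V.
After C: V = 250.05 × 1102/2189 = 125.88 V.
I_load = 125.88/9.67 = 13.018 A, so P_out = 125.88 × 13.018 = 1638.6 W.
All ideal ⇒ P_in = P_out, so I_supply = 1638.6/120 = 13.7 A.

I_supply ≈ 13.7 A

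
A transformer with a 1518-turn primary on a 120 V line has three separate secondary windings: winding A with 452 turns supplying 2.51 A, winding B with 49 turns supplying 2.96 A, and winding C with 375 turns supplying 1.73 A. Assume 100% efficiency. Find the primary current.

V_A = 120 × 452/1518 = 35.731 V; V_B = 120 × 49/1518 = 3.8735 V; V_C = 120 × 375/1518 = 29.644 V.
P_out = V_A I_A + V_B I_B + V_C I_C = 35.731×2.51 + 3.8735×2.96 + 29.644×1.73 = 89.685 + 11.466 + 51.285 = 152.44 W.
Ideal ⇒ P_in = P_out, so I_p = P_out/V_p = 152.44/120 = 1.27 A.

I_p ≈ 1.27 A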